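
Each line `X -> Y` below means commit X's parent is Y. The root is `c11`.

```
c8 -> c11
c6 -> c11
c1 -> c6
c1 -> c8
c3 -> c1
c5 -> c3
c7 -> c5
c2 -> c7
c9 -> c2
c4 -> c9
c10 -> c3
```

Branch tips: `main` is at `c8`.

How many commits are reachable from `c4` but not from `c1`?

6

Reachable from c4: {c1, c11, c2, c3, c4, c5, c6, c7, c8, c9}.
Reachable from c1: {c1, c11, c6, c8}.
In c4's history but not c1's: {c2, c3, c4, c5, c7, c9} — 6 commits.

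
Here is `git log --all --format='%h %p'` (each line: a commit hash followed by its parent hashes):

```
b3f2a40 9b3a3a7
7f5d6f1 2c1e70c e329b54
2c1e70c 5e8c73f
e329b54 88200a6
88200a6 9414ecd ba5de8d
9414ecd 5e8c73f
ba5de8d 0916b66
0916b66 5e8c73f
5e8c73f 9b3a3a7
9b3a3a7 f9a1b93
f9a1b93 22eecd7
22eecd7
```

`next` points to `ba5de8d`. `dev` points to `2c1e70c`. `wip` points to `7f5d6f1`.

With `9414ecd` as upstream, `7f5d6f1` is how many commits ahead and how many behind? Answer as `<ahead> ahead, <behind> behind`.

6 ahead, 0 behind

Reachable from 7f5d6f1: {0916b66, 22eecd7, 2c1e70c, 5e8c73f, 7f5d6f1, 88200a6, 9414ecd, 9b3a3a7, ba5de8d, e329b54, f9a1b93}.
Reachable from 9414ecd: {22eecd7, 5e8c73f, 9414ecd, 9b3a3a7, f9a1b93}.
Only in 7f5d6f1's history (ahead): {0916b66, 2c1e70c, 7f5d6f1, 88200a6, ba5de8d, e329b54} — 6.
Only in 9414ecd's history (behind): {} — 0.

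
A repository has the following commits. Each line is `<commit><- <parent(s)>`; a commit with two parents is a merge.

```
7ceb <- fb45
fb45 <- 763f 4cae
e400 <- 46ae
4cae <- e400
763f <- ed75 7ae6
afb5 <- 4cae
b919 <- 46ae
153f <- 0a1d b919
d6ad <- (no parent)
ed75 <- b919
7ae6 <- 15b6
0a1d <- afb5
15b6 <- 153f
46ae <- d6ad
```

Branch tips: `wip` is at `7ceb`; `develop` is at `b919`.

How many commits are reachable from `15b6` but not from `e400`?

Reachable from 15b6: {0a1d, 153f, 15b6, 46ae, 4cae, afb5, b919, d6ad, e400}.
Reachable from e400: {46ae, d6ad, e400}.
In 15b6's history but not e400's: {0a1d, 153f, 15b6, 4cae, afb5, b919} — 6 commits.

6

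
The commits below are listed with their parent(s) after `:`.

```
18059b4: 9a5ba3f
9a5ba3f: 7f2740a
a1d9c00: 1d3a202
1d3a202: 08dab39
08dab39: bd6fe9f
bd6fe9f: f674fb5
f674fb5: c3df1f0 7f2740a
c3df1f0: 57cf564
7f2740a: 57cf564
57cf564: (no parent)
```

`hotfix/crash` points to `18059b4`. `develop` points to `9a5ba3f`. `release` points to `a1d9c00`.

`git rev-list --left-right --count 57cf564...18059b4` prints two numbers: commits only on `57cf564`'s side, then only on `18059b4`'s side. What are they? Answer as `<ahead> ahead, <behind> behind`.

Reachable from 57cf564: {57cf564}.
Reachable from 18059b4: {18059b4, 57cf564, 7f2740a, 9a5ba3f}.
Only in 57cf564's history (ahead): {} — 0.
Only in 18059b4's history (behind): {18059b4, 7f2740a, 9a5ba3f} — 3.

0 ahead, 3 behind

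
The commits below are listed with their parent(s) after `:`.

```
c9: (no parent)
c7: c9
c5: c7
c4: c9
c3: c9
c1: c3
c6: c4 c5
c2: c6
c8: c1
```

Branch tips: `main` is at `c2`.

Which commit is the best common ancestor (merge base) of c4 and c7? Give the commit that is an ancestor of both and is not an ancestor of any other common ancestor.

Ancestors of c4: {c4, c9}.
Ancestors of c7: {c7, c9}.
Common ancestors: {c9}.
The only common ancestor is c9, so it is the merge base.

c9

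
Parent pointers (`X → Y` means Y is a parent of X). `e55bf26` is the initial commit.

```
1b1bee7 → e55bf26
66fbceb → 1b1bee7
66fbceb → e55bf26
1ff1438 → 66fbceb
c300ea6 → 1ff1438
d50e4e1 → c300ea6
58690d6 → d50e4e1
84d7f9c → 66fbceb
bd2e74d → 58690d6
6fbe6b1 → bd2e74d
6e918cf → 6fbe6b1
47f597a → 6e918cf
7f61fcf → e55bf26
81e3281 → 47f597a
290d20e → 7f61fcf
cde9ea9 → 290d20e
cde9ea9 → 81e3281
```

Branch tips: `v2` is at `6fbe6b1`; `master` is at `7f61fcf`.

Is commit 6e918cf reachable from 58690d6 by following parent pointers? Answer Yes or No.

No

Ancestors of 58690d6: {1b1bee7, 1ff1438, 58690d6, 66fbceb, c300ea6, d50e4e1, e55bf26}.
6e918cf is not in that set, so it is not an ancestor of 58690d6.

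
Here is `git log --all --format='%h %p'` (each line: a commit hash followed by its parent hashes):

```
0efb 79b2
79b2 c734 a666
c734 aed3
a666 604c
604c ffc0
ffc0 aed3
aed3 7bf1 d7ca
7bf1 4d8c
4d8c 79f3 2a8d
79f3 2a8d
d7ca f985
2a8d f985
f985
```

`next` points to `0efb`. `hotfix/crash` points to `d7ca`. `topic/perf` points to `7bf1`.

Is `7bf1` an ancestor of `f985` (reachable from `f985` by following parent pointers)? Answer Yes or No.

No

Ancestors of f985: {f985}.
7bf1 is not in that set, so it is not an ancestor of f985.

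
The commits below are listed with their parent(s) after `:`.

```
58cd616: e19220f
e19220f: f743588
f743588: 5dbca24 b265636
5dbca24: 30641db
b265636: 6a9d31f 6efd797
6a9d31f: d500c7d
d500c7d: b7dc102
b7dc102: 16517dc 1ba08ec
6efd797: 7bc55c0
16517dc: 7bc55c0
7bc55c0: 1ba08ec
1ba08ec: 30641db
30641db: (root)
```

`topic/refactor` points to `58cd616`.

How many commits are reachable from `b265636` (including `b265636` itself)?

Walking parent pointers from b265636: reachable set = {16517dc, 1ba08ec, 30641db, 6a9d31f, 6efd797, 7bc55c0, b265636, b7dc102, d500c7d}.
That is 9 commits.

9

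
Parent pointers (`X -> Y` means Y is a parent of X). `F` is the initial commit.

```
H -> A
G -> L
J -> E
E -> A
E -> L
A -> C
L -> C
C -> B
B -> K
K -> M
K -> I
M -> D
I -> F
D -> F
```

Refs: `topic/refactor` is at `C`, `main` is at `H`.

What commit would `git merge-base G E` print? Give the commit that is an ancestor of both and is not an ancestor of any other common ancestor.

L

Ancestors of G: {B, C, D, F, G, I, K, L, M}.
Ancestors of E: {A, B, C, D, E, F, I, K, L, M}.
Common ancestors: {B, C, D, F, I, K, L, M}.
Among these, L is not an ancestor of any other common ancestor — it is the merge base.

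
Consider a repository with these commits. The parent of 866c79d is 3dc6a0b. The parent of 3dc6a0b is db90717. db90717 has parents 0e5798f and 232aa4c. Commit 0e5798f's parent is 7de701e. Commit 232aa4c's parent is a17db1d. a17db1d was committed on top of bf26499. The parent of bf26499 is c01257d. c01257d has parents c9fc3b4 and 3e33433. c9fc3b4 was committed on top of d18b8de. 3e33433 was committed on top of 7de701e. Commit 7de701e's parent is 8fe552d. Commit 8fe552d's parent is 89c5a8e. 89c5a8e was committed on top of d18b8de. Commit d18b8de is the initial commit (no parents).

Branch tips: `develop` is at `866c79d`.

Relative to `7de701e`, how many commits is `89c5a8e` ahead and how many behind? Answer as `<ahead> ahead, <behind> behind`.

Reachable from 89c5a8e: {89c5a8e, d18b8de}.
Reachable from 7de701e: {7de701e, 89c5a8e, 8fe552d, d18b8de}.
Only in 89c5a8e's history (ahead): {} — 0.
Only in 7de701e's history (behind): {7de701e, 8fe552d} — 2.

0 ahead, 2 behind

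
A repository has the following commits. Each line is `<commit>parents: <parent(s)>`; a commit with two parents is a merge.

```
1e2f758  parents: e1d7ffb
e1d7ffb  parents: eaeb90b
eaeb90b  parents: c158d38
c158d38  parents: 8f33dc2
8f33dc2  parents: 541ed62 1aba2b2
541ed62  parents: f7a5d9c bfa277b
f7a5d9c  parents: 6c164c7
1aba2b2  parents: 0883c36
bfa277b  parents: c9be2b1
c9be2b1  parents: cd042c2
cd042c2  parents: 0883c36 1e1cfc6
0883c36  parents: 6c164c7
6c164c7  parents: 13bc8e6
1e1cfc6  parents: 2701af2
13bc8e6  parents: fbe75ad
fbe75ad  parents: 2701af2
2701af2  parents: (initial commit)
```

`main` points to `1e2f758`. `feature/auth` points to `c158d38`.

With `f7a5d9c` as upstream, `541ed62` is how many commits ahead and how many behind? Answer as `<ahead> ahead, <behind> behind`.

6 ahead, 0 behind

Reachable from 541ed62: {0883c36, 13bc8e6, 1e1cfc6, 2701af2, 541ed62, 6c164c7, bfa277b, c9be2b1, cd042c2, f7a5d9c, fbe75ad}.
Reachable from f7a5d9c: {13bc8e6, 2701af2, 6c164c7, f7a5d9c, fbe75ad}.
Only in 541ed62's history (ahead): {0883c36, 1e1cfc6, 541ed62, bfa277b, c9be2b1, cd042c2} — 6.
Only in f7a5d9c's history (behind): {} — 0.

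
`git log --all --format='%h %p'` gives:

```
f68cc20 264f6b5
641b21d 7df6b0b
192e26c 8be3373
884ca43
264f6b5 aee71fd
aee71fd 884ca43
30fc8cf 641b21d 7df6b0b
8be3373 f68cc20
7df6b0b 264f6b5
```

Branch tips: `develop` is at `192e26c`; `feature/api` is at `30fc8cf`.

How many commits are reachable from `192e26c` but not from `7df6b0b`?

Reachable from 192e26c: {192e26c, 264f6b5, 884ca43, 8be3373, aee71fd, f68cc20}.
Reachable from 7df6b0b: {264f6b5, 7df6b0b, 884ca43, aee71fd}.
In 192e26c's history but not 7df6b0b's: {192e26c, 8be3373, f68cc20} — 3 commits.

3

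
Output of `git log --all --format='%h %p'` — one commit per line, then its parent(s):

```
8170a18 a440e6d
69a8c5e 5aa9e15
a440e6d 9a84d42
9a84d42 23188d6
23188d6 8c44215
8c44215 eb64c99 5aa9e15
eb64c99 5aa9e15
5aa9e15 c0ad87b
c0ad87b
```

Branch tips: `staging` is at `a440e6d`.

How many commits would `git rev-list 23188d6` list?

5

Walking parent pointers from 23188d6: reachable set = {23188d6, 5aa9e15, 8c44215, c0ad87b, eb64c99}.
That is 5 commits.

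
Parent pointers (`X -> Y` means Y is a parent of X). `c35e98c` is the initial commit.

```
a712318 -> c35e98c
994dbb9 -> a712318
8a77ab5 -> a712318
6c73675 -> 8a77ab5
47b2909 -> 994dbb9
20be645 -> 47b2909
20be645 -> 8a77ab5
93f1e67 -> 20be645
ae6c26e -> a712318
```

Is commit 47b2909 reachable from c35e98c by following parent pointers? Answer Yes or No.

Ancestors of c35e98c: {c35e98c}.
47b2909 is not in that set, so it is not an ancestor of c35e98c.

No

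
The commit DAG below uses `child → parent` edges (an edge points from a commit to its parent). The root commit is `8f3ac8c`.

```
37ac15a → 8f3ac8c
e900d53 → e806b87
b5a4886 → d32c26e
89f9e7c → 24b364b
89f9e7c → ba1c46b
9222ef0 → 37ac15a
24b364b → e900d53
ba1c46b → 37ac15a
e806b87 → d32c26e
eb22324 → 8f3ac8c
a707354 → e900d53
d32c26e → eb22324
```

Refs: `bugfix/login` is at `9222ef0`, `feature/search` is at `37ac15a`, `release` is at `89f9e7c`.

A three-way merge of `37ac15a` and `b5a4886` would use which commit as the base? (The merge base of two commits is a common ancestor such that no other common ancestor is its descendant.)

8f3ac8c

Ancestors of 37ac15a: {37ac15a, 8f3ac8c}.
Ancestors of b5a4886: {8f3ac8c, b5a4886, d32c26e, eb22324}.
Common ancestors: {8f3ac8c}.
The only common ancestor is 8f3ac8c, so it is the merge base.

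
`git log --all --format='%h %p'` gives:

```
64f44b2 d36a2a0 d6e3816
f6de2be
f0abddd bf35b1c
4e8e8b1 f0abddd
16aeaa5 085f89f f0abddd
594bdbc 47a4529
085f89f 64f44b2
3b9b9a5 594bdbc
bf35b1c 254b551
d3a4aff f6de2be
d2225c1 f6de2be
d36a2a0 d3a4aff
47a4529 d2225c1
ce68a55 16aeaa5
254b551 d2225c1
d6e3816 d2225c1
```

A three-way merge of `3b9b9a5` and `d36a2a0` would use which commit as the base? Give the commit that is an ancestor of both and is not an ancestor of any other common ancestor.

f6de2be

Ancestors of 3b9b9a5: {3b9b9a5, 47a4529, 594bdbc, d2225c1, f6de2be}.
Ancestors of d36a2a0: {d36a2a0, d3a4aff, f6de2be}.
Common ancestors: {f6de2be}.
The only common ancestor is f6de2be, so it is the merge base.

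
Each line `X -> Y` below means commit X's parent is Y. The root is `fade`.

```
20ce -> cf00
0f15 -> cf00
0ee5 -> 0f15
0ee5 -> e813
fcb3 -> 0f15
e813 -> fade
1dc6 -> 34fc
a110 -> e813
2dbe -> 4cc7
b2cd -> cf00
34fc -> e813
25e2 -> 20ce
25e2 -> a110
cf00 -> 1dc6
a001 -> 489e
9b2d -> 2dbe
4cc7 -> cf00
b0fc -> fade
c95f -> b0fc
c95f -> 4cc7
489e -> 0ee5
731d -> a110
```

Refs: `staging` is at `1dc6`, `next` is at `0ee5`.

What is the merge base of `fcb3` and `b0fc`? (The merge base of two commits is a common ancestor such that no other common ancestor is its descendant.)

fade

Ancestors of fcb3: {0f15, 1dc6, 34fc, cf00, e813, fade, fcb3}.
Ancestors of b0fc: {b0fc, fade}.
Common ancestors: {fade}.
The only common ancestor is fade, so it is the merge base.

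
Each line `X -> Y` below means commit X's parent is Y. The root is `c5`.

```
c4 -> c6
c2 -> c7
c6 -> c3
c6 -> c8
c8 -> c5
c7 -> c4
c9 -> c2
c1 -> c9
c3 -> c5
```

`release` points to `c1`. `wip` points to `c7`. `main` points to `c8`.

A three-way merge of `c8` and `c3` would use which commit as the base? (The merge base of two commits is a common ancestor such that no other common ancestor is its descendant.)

Ancestors of c8: {c5, c8}.
Ancestors of c3: {c3, c5}.
Common ancestors: {c5}.
The only common ancestor is c5, so it is the merge base.

c5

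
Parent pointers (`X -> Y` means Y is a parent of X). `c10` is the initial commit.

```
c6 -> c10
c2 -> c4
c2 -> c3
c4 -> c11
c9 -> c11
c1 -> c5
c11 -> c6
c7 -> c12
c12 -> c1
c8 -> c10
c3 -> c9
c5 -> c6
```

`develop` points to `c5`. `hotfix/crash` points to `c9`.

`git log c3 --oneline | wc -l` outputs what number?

5

Walking parent pointers from c3: reachable set = {c10, c11, c3, c6, c9}.
That is 5 commits.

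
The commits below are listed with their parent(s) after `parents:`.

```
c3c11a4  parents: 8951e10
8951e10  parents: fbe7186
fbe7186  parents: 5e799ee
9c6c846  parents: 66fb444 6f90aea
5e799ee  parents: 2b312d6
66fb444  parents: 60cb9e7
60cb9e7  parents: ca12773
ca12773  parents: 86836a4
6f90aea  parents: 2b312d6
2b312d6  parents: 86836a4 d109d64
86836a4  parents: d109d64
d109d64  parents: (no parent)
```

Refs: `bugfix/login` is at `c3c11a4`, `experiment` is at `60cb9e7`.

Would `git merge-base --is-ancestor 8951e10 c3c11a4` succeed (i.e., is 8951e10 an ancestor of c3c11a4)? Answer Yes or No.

Ancestors of c3c11a4 (commits reachable by following parents): {2b312d6, 5e799ee, 86836a4, 8951e10, c3c11a4, d109d64, fbe7186}.
8951e10 is in that set, so it is an ancestor of c3c11a4.

Yes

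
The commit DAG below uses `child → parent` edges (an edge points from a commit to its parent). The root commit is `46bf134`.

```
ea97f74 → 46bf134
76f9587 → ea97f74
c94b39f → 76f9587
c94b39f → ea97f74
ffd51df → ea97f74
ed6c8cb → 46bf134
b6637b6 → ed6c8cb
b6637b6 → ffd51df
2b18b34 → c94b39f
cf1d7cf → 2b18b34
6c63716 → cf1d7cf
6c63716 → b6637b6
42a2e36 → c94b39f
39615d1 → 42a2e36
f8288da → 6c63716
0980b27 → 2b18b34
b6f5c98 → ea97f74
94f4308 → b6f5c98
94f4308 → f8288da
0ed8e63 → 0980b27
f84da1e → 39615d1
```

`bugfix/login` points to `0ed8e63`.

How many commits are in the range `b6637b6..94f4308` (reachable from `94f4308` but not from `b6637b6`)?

Reachable from 94f4308: {2b18b34, 46bf134, 6c63716, 76f9587, 94f4308, b6637b6, b6f5c98, c94b39f, cf1d7cf, ea97f74, ed6c8cb, f8288da, ffd51df}.
Reachable from b6637b6: {46bf134, b6637b6, ea97f74, ed6c8cb, ffd51df}.
In 94f4308's history but not b6637b6's: {2b18b34, 6c63716, 76f9587, 94f4308, b6f5c98, c94b39f, cf1d7cf, f8288da} — 8 commits.

8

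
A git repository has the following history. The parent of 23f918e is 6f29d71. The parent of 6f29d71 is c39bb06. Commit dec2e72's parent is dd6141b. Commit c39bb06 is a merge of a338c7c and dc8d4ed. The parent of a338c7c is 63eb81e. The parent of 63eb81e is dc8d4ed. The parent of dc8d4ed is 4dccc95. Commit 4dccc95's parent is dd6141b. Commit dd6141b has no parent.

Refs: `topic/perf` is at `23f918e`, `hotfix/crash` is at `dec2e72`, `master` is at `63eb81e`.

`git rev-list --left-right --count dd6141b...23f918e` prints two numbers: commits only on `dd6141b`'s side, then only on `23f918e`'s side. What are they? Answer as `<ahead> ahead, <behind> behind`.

Reachable from dd6141b: {dd6141b}.
Reachable from 23f918e: {23f918e, 4dccc95, 63eb81e, 6f29d71, a338c7c, c39bb06, dc8d4ed, dd6141b}.
Only in dd6141b's history (ahead): {} — 0.
Only in 23f918e's history (behind): {23f918e, 4dccc95, 63eb81e, 6f29d71, a338c7c, c39bb06, dc8d4ed} — 7.

0 ahead, 7 behind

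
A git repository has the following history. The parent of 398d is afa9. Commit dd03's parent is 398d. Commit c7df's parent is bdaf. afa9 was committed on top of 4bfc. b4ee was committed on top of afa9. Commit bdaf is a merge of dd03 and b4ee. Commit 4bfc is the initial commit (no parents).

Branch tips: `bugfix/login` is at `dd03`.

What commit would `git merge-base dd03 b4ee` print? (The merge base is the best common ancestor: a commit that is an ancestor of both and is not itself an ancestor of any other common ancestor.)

afa9

Ancestors of dd03: {398d, 4bfc, afa9, dd03}.
Ancestors of b4ee: {4bfc, afa9, b4ee}.
Common ancestors: {4bfc, afa9}.
Among these, afa9 is not an ancestor of any other common ancestor — it is the merge base.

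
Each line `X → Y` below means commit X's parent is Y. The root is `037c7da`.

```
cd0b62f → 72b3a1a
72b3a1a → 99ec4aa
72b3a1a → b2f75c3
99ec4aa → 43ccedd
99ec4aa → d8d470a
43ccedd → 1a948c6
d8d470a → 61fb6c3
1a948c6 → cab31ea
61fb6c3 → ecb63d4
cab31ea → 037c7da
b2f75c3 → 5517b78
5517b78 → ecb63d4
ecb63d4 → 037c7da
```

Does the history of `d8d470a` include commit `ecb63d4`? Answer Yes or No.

Ancestors of d8d470a (commits reachable by following parents): {037c7da, 61fb6c3, d8d470a, ecb63d4}.
ecb63d4 is in that set, so it is an ancestor of d8d470a.

Yes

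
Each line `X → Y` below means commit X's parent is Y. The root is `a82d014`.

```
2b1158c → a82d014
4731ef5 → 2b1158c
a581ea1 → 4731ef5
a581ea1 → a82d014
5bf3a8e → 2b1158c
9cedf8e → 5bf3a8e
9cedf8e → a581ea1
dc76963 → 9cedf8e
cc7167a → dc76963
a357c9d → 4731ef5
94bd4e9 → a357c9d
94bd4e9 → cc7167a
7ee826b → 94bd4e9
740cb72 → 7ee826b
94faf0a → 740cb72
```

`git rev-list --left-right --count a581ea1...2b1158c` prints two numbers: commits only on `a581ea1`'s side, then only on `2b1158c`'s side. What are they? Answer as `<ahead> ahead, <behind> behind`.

Reachable from a581ea1: {2b1158c, 4731ef5, a581ea1, a82d014}.
Reachable from 2b1158c: {2b1158c, a82d014}.
Only in a581ea1's history (ahead): {4731ef5, a581ea1} — 2.
Only in 2b1158c's history (behind): {} — 0.

2 ahead, 0 behind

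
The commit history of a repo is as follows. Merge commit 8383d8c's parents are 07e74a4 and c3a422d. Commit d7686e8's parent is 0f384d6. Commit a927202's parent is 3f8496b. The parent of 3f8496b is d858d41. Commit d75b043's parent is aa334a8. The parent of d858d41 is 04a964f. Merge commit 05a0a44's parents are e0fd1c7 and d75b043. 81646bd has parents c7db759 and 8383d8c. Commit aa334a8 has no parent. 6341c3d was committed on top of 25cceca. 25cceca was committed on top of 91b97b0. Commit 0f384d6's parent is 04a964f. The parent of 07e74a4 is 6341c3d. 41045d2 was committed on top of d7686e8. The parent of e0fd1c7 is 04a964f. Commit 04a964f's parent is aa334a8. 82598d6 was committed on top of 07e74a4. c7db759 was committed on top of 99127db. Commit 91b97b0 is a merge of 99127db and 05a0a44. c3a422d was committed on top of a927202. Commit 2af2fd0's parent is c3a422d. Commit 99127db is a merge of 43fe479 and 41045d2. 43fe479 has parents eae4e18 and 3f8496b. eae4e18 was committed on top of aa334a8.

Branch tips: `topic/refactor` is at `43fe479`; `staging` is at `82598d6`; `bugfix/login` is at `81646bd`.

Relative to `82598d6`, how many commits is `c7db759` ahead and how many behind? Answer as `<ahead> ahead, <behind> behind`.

Reachable from c7db759: {04a964f, 0f384d6, 3f8496b, 41045d2, 43fe479, 99127db, aa334a8, c7db759, d7686e8, d858d41, eae4e18}.
Reachable from 82598d6: {04a964f, 05a0a44, 07e74a4, 0f384d6, 25cceca, 3f8496b, 41045d2, 43fe479, 6341c3d, 82598d6, 91b97b0, 99127db, aa334a8, d75b043, d7686e8, d858d41, e0fd1c7, eae4e18}.
Only in c7db759's history (ahead): {c7db759} — 1.
Only in 82598d6's history (behind): {05a0a44, 07e74a4, 25cceca, 6341c3d, 82598d6, 91b97b0, d75b043, e0fd1c7} — 8.

1 ahead, 8 behind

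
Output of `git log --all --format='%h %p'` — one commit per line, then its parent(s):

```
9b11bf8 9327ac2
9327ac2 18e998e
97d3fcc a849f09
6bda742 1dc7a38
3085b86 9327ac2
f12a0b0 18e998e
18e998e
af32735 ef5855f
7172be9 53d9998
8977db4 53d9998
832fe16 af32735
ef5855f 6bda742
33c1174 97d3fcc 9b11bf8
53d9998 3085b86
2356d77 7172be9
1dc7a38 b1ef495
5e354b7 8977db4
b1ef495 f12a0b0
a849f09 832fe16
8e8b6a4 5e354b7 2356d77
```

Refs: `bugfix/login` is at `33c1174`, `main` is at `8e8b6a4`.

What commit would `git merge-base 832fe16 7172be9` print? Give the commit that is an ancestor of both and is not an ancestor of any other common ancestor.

18e998e

Ancestors of 832fe16: {18e998e, 1dc7a38, 6bda742, 832fe16, af32735, b1ef495, ef5855f, f12a0b0}.
Ancestors of 7172be9: {18e998e, 3085b86, 53d9998, 7172be9, 9327ac2}.
Common ancestors: {18e998e}.
The only common ancestor is 18e998e, so it is the merge base.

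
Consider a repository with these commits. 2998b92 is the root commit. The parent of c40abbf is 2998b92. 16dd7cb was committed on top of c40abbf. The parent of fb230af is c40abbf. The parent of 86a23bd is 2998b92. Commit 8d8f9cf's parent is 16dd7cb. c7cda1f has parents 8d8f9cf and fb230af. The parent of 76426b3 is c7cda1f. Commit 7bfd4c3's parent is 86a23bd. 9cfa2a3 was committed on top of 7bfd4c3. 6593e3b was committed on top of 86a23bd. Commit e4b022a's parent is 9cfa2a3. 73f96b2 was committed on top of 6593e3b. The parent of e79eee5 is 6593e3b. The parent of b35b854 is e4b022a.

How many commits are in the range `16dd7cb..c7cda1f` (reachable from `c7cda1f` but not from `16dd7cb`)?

Reachable from c7cda1f: {16dd7cb, 2998b92, 8d8f9cf, c40abbf, c7cda1f, fb230af}.
Reachable from 16dd7cb: {16dd7cb, 2998b92, c40abbf}.
In c7cda1f's history but not 16dd7cb's: {8d8f9cf, c7cda1f, fb230af} — 3 commits.

3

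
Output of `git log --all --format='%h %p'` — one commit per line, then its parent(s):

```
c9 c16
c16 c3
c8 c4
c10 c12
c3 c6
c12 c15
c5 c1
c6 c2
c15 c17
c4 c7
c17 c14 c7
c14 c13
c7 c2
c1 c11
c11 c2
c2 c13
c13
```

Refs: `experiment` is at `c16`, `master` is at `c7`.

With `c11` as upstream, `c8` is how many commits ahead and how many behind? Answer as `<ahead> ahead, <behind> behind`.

3 ahead, 1 behind

Reachable from c8: {c13, c2, c4, c7, c8}.
Reachable from c11: {c11, c13, c2}.
Only in c8's history (ahead): {c4, c7, c8} — 3.
Only in c11's history (behind): {c11} — 1.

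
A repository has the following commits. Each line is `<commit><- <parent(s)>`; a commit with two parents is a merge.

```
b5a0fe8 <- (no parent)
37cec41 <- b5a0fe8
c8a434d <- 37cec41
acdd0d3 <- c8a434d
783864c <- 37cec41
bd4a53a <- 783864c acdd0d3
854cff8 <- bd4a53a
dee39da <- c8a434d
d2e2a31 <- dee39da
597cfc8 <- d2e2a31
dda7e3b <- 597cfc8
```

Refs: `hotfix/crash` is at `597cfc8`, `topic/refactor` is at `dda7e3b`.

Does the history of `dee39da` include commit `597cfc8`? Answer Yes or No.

Ancestors of dee39da: {37cec41, b5a0fe8, c8a434d, dee39da}.
597cfc8 is not in that set, so it is not an ancestor of dee39da.

No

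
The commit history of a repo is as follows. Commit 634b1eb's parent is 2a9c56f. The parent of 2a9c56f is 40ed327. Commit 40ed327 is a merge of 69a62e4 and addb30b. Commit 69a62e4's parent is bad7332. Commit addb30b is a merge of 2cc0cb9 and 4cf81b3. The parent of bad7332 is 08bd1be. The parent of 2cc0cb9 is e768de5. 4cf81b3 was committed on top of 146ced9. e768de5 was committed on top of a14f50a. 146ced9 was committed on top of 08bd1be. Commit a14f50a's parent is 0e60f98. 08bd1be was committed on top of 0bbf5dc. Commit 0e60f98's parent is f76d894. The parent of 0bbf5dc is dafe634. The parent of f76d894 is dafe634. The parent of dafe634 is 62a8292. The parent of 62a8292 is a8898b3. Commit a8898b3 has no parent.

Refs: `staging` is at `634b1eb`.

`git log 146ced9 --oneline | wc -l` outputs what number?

6

Walking parent pointers from 146ced9: reachable set = {08bd1be, 0bbf5dc, 146ced9, 62a8292, a8898b3, dafe634}.
That is 6 commits.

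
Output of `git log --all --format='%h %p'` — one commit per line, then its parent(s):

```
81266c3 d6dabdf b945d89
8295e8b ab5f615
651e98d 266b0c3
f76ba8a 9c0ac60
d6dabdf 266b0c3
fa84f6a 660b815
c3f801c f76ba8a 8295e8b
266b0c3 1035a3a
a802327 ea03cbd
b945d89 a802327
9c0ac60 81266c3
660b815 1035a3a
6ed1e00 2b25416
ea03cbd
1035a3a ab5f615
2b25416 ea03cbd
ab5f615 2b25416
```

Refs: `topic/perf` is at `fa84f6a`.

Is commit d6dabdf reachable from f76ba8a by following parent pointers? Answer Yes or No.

Ancestors of f76ba8a (commits reachable by following parents): {1035a3a, 266b0c3, 2b25416, 81266c3, 9c0ac60, a802327, ab5f615, b945d89, d6dabdf, ea03cbd, f76ba8a}.
d6dabdf is in that set, so it is an ancestor of f76ba8a.

Yes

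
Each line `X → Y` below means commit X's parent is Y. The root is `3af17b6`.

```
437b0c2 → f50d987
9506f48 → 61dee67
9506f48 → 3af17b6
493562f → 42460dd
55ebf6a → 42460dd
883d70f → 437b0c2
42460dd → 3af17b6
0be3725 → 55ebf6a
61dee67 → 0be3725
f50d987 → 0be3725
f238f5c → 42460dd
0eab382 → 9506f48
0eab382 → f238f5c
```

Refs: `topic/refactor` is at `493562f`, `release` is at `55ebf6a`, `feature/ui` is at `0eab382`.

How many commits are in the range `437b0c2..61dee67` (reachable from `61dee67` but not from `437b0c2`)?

Reachable from 61dee67: {0be3725, 3af17b6, 42460dd, 55ebf6a, 61dee67}.
Reachable from 437b0c2: {0be3725, 3af17b6, 42460dd, 437b0c2, 55ebf6a, f50d987}.
In 61dee67's history but not 437b0c2's: {61dee67} — 1 commit.

1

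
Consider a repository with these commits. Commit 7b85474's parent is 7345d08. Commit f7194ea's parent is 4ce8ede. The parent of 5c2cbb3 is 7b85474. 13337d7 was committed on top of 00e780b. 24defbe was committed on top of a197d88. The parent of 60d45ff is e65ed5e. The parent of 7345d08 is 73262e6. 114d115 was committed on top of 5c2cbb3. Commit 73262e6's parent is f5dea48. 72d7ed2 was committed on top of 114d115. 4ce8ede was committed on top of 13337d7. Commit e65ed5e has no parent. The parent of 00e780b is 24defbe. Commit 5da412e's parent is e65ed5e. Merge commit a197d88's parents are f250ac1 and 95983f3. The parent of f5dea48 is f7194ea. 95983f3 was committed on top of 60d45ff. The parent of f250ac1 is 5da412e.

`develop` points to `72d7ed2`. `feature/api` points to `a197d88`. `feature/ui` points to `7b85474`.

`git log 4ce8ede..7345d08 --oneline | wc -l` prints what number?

4

Reachable from 7345d08: {00e780b, 13337d7, 24defbe, 4ce8ede, 5da412e, 60d45ff, 73262e6, 7345d08, 95983f3, a197d88, e65ed5e, f250ac1, f5dea48, f7194ea}.
Reachable from 4ce8ede: {00e780b, 13337d7, 24defbe, 4ce8ede, 5da412e, 60d45ff, 95983f3, a197d88, e65ed5e, f250ac1}.
In 7345d08's history but not 4ce8ede's: {73262e6, 7345d08, f5dea48, f7194ea} — 4 commits.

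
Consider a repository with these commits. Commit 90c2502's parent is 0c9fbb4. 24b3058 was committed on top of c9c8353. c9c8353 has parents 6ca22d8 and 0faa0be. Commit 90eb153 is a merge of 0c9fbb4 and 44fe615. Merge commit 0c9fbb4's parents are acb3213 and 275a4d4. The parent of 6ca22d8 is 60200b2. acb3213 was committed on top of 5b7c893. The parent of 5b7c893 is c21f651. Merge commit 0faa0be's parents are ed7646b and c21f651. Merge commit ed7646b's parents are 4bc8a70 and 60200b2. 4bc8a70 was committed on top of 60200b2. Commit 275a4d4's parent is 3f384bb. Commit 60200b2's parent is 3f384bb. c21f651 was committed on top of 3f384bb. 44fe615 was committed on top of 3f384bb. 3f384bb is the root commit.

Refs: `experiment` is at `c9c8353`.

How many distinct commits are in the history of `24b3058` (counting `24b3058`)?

Walking parent pointers from 24b3058: reachable set = {0faa0be, 24b3058, 3f384bb, 4bc8a70, 60200b2, 6ca22d8, c21f651, c9c8353, ed7646b}.
That is 9 commits.

9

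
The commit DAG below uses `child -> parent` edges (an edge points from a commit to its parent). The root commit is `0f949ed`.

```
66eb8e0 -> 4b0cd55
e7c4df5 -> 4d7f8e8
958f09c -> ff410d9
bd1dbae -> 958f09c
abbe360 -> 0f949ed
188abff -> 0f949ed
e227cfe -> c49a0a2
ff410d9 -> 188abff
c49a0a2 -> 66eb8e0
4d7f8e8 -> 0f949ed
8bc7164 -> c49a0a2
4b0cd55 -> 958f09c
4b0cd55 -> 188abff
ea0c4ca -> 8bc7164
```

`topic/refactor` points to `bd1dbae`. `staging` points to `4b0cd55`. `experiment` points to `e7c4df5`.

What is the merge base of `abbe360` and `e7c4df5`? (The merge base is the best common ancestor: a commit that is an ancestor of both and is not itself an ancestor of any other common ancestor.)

Ancestors of abbe360: {0f949ed, abbe360}.
Ancestors of e7c4df5: {0f949ed, 4d7f8e8, e7c4df5}.
Common ancestors: {0f949ed}.
The only common ancestor is 0f949ed, so it is the merge base.

0f949ed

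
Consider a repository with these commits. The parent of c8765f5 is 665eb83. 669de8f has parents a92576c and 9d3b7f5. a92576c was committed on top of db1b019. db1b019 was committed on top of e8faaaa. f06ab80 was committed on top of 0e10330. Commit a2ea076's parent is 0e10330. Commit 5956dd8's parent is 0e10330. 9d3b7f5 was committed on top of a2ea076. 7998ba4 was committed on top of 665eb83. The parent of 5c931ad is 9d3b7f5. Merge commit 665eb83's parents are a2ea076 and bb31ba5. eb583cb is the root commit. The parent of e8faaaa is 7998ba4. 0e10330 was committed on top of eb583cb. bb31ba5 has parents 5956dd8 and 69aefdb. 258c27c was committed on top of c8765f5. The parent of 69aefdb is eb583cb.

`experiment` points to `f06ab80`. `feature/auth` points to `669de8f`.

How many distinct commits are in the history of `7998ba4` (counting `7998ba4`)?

Walking parent pointers from 7998ba4: reachable set = {0e10330, 5956dd8, 665eb83, 69aefdb, 7998ba4, a2ea076, bb31ba5, eb583cb}.
That is 8 commits.

8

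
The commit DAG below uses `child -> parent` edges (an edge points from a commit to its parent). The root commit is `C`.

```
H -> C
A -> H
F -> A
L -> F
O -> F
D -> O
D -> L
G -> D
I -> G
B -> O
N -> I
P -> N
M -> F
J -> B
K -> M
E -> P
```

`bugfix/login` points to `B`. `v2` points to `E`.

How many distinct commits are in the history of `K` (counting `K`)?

6

Walking parent pointers from K: reachable set = {A, C, F, H, K, M}.
That is 6 commits.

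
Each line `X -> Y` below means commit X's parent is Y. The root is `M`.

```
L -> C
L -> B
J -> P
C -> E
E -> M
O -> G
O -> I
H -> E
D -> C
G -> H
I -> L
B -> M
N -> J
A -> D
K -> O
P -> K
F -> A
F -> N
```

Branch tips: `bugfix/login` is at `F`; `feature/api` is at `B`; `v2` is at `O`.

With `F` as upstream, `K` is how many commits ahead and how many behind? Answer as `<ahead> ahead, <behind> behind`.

Reachable from K: {B, C, E, G, H, I, K, L, M, O}.
Reachable from F: {A, B, C, D, E, F, G, H, I, J, K, L, M, N, O, P}.
Only in K's history (ahead): {} — 0.
Only in F's history (behind): {A, D, F, J, N, P} — 6.

0 ahead, 6 behind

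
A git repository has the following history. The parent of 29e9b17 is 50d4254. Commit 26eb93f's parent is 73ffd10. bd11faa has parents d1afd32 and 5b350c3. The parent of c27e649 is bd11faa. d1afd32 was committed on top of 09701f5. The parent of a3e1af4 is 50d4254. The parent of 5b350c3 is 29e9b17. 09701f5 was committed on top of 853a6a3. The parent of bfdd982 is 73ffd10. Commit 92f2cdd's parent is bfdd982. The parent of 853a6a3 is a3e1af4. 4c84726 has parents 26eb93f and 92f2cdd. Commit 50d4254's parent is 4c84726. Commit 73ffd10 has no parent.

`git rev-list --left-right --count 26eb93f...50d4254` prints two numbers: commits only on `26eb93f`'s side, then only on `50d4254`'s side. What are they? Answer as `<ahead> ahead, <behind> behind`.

0 ahead, 4 behind

Reachable from 26eb93f: {26eb93f, 73ffd10}.
Reachable from 50d4254: {26eb93f, 4c84726, 50d4254, 73ffd10, 92f2cdd, bfdd982}.
Only in 26eb93f's history (ahead): {} — 0.
Only in 50d4254's history (behind): {4c84726, 50d4254, 92f2cdd, bfdd982} — 4.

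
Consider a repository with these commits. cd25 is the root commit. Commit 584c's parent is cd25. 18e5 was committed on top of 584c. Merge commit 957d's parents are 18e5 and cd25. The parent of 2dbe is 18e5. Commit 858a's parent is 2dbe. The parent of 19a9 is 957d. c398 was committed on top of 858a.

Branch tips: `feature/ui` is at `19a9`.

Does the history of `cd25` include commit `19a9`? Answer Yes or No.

Ancestors of cd25: {cd25}.
19a9 is not in that set, so it is not an ancestor of cd25.

No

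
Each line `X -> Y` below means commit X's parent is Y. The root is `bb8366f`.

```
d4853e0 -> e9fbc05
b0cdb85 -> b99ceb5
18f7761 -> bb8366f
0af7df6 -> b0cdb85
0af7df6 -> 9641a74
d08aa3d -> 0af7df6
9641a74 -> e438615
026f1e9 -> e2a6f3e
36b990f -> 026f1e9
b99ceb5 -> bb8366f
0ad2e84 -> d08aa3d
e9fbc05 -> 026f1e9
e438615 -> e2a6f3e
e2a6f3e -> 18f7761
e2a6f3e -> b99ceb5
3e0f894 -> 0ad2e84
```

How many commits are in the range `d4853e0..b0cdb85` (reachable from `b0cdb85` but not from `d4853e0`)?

Reachable from b0cdb85: {b0cdb85, b99ceb5, bb8366f}.
Reachable from d4853e0: {026f1e9, 18f7761, b99ceb5, bb8366f, d4853e0, e2a6f3e, e9fbc05}.
In b0cdb85's history but not d4853e0's: {b0cdb85} — 1 commit.

1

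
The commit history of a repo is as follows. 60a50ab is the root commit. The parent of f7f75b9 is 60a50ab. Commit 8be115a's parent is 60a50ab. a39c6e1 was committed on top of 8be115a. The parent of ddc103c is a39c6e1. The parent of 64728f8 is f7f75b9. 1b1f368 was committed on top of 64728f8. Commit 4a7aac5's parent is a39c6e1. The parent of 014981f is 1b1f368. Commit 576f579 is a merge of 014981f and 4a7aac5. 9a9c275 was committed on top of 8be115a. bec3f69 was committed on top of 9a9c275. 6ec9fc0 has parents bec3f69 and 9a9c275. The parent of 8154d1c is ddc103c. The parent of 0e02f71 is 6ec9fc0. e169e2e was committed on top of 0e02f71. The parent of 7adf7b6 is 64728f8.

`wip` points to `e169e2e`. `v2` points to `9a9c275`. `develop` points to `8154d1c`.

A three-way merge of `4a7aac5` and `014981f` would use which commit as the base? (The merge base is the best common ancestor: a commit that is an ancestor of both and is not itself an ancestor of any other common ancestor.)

60a50ab

Ancestors of 4a7aac5: {4a7aac5, 60a50ab, 8be115a, a39c6e1}.
Ancestors of 014981f: {014981f, 1b1f368, 60a50ab, 64728f8, f7f75b9}.
Common ancestors: {60a50ab}.
The only common ancestor is 60a50ab, so it is the merge base.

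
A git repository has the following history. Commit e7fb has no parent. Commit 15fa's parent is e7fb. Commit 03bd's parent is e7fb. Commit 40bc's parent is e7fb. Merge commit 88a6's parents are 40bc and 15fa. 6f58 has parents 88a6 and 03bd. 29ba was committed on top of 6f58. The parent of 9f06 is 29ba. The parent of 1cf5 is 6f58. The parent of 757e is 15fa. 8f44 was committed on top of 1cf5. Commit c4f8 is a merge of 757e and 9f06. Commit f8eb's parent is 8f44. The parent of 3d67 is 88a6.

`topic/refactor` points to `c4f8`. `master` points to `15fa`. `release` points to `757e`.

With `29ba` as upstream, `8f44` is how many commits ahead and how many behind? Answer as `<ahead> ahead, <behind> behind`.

Reachable from 8f44: {03bd, 15fa, 1cf5, 40bc, 6f58, 88a6, 8f44, e7fb}.
Reachable from 29ba: {03bd, 15fa, 29ba, 40bc, 6f58, 88a6, e7fb}.
Only in 8f44's history (ahead): {1cf5, 8f44} — 2.
Only in 29ba's history (behind): {29ba} — 1.

2 ahead, 1 behind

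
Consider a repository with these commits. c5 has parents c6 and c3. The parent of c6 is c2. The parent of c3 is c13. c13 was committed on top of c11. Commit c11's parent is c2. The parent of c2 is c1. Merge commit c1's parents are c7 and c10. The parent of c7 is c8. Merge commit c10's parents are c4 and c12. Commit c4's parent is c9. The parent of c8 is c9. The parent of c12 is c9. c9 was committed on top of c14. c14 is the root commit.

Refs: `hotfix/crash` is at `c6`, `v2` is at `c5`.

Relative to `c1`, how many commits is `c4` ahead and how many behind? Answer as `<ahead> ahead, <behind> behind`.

Reachable from c4: {c14, c4, c9}.
Reachable from c1: {c1, c10, c12, c14, c4, c7, c8, c9}.
Only in c4's history (ahead): {} — 0.
Only in c1's history (behind): {c1, c10, c12, c7, c8} — 5.

0 ahead, 5 behind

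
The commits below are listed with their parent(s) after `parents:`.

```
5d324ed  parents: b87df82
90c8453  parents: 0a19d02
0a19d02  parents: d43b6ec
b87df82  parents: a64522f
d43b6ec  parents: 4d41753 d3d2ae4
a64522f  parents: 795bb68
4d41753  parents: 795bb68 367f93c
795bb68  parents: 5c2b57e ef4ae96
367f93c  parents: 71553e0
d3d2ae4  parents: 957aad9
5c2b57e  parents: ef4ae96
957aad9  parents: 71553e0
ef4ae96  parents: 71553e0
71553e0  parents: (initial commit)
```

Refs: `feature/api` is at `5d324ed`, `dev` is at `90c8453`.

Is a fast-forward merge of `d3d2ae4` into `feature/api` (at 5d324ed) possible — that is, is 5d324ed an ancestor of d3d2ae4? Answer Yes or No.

A fast-forward from 5d324ed to d3d2ae4 is possible iff 5d324ed is an ancestor of d3d2ae4.
Ancestors of d3d2ae4: {71553e0, 957aad9, d3d2ae4}.
5d324ed is not among them, so fast-forward is not possible.

No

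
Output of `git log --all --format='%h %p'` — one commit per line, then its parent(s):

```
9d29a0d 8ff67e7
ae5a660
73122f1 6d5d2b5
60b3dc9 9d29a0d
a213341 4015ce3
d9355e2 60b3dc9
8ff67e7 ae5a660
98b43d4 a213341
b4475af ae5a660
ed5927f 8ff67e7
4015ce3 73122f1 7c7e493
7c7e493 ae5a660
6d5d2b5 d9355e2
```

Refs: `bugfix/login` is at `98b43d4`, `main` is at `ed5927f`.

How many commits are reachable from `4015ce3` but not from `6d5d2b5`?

3

Reachable from 4015ce3: {4015ce3, 60b3dc9, 6d5d2b5, 73122f1, 7c7e493, 8ff67e7, 9d29a0d, ae5a660, d9355e2}.
Reachable from 6d5d2b5: {60b3dc9, 6d5d2b5, 8ff67e7, 9d29a0d, ae5a660, d9355e2}.
In 4015ce3's history but not 6d5d2b5's: {4015ce3, 73122f1, 7c7e493} — 3 commits.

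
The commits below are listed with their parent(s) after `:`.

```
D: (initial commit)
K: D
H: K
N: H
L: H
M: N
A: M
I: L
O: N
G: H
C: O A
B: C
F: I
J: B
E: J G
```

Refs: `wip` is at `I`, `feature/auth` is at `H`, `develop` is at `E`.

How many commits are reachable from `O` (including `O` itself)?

Walking parent pointers from O: reachable set = {D, H, K, N, O}.
That is 5 commits.

5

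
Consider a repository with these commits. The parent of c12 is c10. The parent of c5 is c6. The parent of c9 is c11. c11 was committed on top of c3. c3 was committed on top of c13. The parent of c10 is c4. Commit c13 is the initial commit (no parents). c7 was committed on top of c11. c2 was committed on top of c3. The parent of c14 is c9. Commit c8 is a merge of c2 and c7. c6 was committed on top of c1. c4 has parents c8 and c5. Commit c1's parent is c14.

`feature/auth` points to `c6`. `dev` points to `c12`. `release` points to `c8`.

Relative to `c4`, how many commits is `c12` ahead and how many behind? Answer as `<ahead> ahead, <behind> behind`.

2 ahead, 0 behind

Reachable from c12: {c1, c10, c11, c12, c13, c14, c2, c3, c4, c5, c6, c7, c8, c9}.
Reachable from c4: {c1, c11, c13, c14, c2, c3, c4, c5, c6, c7, c8, c9}.
Only in c12's history (ahead): {c10, c12} — 2.
Only in c4's history (behind): {} — 0.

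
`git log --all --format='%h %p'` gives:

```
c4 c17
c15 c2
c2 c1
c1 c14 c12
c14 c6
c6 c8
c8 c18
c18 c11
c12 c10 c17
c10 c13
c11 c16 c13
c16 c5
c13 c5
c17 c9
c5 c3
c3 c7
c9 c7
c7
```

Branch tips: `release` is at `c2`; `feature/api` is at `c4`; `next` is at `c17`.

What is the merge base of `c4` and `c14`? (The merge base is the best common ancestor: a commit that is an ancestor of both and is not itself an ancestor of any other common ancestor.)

Ancestors of c4: {c17, c4, c7, c9}.
Ancestors of c14: {c11, c13, c14, c16, c18, c3, c5, c6, c7, c8}.
Common ancestors: {c7}.
The only common ancestor is c7, so it is the merge base.

c7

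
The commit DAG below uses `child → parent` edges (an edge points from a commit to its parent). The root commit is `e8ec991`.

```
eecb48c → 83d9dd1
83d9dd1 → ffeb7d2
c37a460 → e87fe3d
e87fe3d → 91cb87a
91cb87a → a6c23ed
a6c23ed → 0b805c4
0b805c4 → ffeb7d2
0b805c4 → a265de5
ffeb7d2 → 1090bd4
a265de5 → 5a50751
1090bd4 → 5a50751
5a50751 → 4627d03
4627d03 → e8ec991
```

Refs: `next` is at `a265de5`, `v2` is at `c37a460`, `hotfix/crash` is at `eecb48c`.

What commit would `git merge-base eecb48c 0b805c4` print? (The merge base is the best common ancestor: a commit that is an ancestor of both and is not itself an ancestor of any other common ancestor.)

ffeb7d2

Ancestors of eecb48c: {1090bd4, 4627d03, 5a50751, 83d9dd1, e8ec991, eecb48c, ffeb7d2}.
Ancestors of 0b805c4: {0b805c4, 1090bd4, 4627d03, 5a50751, a265de5, e8ec991, ffeb7d2}.
Common ancestors: {1090bd4, 4627d03, 5a50751, e8ec991, ffeb7d2}.
Among these, ffeb7d2 is not an ancestor of any other common ancestor — it is the merge base.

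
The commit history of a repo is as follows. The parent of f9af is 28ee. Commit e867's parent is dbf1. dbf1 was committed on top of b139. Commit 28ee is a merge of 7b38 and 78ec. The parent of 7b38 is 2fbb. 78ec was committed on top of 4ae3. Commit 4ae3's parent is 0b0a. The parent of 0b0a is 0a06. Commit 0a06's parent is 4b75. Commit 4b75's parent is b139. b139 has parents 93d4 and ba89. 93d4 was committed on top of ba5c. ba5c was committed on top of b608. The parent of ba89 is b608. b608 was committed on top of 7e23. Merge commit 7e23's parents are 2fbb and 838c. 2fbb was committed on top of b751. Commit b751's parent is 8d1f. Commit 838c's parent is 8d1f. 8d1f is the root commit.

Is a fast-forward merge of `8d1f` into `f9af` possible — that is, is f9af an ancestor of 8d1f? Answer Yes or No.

A fast-forward from f9af to 8d1f is possible iff f9af is an ancestor of 8d1f.
Ancestors of 8d1f: {8d1f}.
f9af is not among them, so fast-forward is not possible.

No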